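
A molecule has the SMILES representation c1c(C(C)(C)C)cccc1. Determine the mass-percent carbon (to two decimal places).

Atom tally by fragment:
  benzene ring core → C:6 H:6
  (− 1 ring H displaced by substituents)
  + C(CH3)3 → C:4 H:9
Element totals:
  C: 10
  H: 14
Molecular formula: C10H14.
Molar mass = 134.222 g/mol.
Mass from C: 10 × 12.011 = 120.110 g/mol.
%C = 120.110 / 134.222 × 100 = 89.49%.

89.49%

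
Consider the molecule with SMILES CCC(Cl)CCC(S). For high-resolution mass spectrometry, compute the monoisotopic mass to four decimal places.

Atom tally by fragment:
  CH3 → C:1 H:3
  CH2 → C:1 H:2
  CH(Cl) → C:1 H:1 Cl:1
  CH2 → C:1 H:2
  CH2 → C:1 H:2
  CH2SH → C:1 H:3 S:1
Element totals:
  C: 6
  H: 13
  Cl: 1
  S: 1
Molecular formula: C6H13ClS.
  M = 6(12.0) + 13(1.007825) + 34.968853 + 31.972071
    = 72.000000 + 13.101725 + 34.968853 + 31.972071 = 152.042649

152.0426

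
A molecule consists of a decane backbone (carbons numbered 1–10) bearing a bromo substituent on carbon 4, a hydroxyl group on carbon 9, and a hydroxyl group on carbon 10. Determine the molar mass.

253.18 g/mol

Atom tally by fragment:
  CH3 → C:1 H:3
  CH2 → C:1 H:2
  CH2 → C:1 H:2
  CH(Br) → C:1 H:1 Br:1
  CH2 → C:1 H:2
  CH2 → C:1 H:2
  CH2 → C:1 H:2
  CH2 → C:1 H:2
  CH(OH) → C:1 H:2 O:1
  CH2OH → C:1 H:3 O:1
Element totals:
  C: 10
  H: 21
  Br: 1
  O: 2
Molecular formula: C10H21BrO2.
  M = 10(12.011) + 21(1.008) + 79.904 + 2(15.999)
    = 120.110 + 21.168 + 79.904 + 31.998 = 253.180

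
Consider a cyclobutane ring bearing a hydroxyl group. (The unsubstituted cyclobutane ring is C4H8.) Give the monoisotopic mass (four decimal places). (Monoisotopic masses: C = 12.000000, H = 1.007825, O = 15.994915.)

Atom tally by fragment:
  cyclobutane ring core → C:4 H:8
  (− 1 ring H displaced by substituents)
  + OH → O:1 H:1
Element totals:
  C: 4
  H: 8
  O: 1
Molecular formula: C4H8O.
  M = 4(12.0) + 8(1.007825) + 15.994915
    = 48.000000 + 8.062600 + 15.994915 = 72.057515

72.0575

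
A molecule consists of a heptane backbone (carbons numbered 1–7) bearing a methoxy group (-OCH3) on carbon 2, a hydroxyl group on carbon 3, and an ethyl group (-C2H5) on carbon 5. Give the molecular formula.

C10H22O2

Atom tally by fragment:
  CH3 → C:1 H:3
  CH(OCH3) → C:2 H:4 O:1
  CH(OH) → C:1 H:2 O:1
  CH2 → C:1 H:2
  CH(C2H5) → C:3 H:6
  CH2 → C:1 H:2
  CH3 → C:1 H:3
Element totals:
  C: 10
  H: 22
  O: 2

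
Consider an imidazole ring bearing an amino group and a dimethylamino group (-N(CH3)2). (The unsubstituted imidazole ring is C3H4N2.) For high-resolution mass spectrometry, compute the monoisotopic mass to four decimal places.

126.0905

Atom tally by fragment:
  imidazole ring core → C:3 H:4 N:2
  (− 2 ring H displaced by substituents)
  + NH2 → N:1 H:2
  + N(CH3)2 → N:1 C:2 H:6
Element totals:
  C: 5
  H: 10
  N: 4
Molecular formula: C5H10N4.
  M = 5(12.0) + 10(1.007825) + 4(14.003074)
    = 60.000000 + 10.078250 + 56.012296 = 126.090546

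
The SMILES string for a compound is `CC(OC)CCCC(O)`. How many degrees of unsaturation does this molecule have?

Atom tally by fragment:
  CH3 → C:1 H:3
  CH(OCH3) → C:2 H:4 O:1
  CH2 → C:1 H:2
  CH2 → C:1 H:2
  CH2 → C:1 H:2
  CH2OH → C:1 H:3 O:1
Element totals:
  C: 7
  H: 16
  O: 2
Molecular formula: C7H16O2.
DoU = (2C + 2 + N − H − X) / 2 = (2·7 + 2 + 0 − 16 − 0) / 2 = 0.

0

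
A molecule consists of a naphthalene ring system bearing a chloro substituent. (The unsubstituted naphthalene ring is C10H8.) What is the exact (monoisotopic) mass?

Atom tally by fragment:
  naphthalene ring system core → C:10 H:8
  (− 1 ring H displaced by substituents)
  + Cl → Cl:1
Element totals:
  C: 10
  H: 7
  Cl: 1
Molecular formula: C10H7Cl.
  M = 10(12.0) + 7(1.007825) + 34.968853
    = 120.000000 + 7.054775 + 34.968853 = 162.023628

162.0236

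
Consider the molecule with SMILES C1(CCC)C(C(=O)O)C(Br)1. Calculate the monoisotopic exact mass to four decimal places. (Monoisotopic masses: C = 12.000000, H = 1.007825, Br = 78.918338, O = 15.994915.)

Atom tally by fragment:
  cyclopropane ring core → C:3 H:6
  (− 3 ring H displaced by substituents)
  + CH2CH2CH3 → C:3 H:7
  + COOH → C:1 H:1 O:2
  + Br → Br:1
Element totals:
  C: 7
  H: 11
  Br: 1
  O: 2
Molecular formula: C7H11BrO2.
  M = 7(12.0) + 11(1.007825) + 78.918338 + 2(15.994915)
    = 84.000000 + 11.086075 + 78.918338 + 31.989830 = 205.994243

205.9942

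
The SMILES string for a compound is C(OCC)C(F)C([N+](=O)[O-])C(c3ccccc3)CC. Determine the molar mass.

Atom tally by fragment:
  C2H5OCH2 → C:3 H:7 O:1
  CH(F) → C:1 H:1 F:1
  CH(NO2) → C:1 H:1 N:1 O:2
  CH(C6H5) → C:7 H:6
  CH2 → C:1 H:2
  CH3 → C:1 H:3
Element totals:
  C: 14
  H: 20
  F: 1
  N: 1
  O: 3
Molecular formula: C14H20FNO3.
  M = 14(12.011) + 20(1.008) + 18.998 + 14.007 + 3(15.999)
    = 168.154 + 20.160 + 18.998 + 14.007 + 47.997 = 269.316

269.32 g/mol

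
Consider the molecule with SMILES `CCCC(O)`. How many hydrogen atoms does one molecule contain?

10

Atom tally by fragment:
  CH3 → C:1 H:3
  CH2 → C:1 H:2
  CH2 → C:1 H:2
  CH2OH → C:1 H:3 O:1
Element totals:
  C: 4
  H: 10
  O: 1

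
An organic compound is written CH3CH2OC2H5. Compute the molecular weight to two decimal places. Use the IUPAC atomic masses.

74.12 g/mol

Element totals:
  C: 4
  H: 10
  O: 1
Molecular formula: C4H10O.
  M = 4(12.011) + 10(1.008) + 15.999
    = 48.044 + 10.080 + 15.999 = 74.123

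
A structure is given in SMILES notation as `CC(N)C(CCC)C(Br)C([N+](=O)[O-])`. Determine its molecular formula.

C8H17BrN2O2

Atom tally by fragment:
  CH3 → C:1 H:3
  CH(NH2) → C:1 H:3 N:1
  CH(CH2CH2CH3) → C:4 H:8
  CH(Br) → C:1 H:1 Br:1
  CH2NO2 → C:1 H:2 N:1 O:2
Element totals:
  C: 8
  H: 17
  Br: 1
  N: 2
  O: 2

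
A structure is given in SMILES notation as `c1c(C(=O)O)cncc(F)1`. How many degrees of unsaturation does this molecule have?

5

Atom tally by fragment:
  pyridine ring core → C:5 H:5 N:1
  (− 2 ring H displaced by substituents)
  + COOH → C:1 H:1 O:2
  + F → F:1
Element totals:
  C: 6
  H: 4
  F: 1
  N: 1
  O: 2
Molecular formula: C6H4FNO2.
DoU = (2C + 2 + N − H − X) / 2 = (2·6 + 2 + 1 − 4 − 1) / 2 = 5.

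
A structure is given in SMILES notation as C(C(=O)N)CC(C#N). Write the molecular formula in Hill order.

C5H8N2O

Atom tally by fragment:
  H2NOCCH2 → C:2 H:4 O:1 N:1
  CH2 → C:1 H:2
  CH2CN → C:2 H:2 N:1
Element totals:
  C: 5
  H: 8
  N: 2
  O: 1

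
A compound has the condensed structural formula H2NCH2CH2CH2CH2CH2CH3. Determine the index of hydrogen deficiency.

0

Atom tally by fragment:
  H2NCH2 → C:1 H:4 N:1
  CH2 → C:1 H:2
  CH2 → C:1 H:2
  CH2 → C:1 H:2
  CH2 → C:1 H:2
  CH3 → C:1 H:3
Element totals:
  C: 6
  H: 15
  N: 1
Molecular formula: C6H15N.
DoU = (2C + 2 + N − H − X) / 2 = (2·6 + 2 + 1 − 15 − 0) / 2 = 0.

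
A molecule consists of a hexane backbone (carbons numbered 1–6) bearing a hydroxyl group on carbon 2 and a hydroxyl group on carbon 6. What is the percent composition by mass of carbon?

60.98%

Atom tally by fragment:
  CH3 → C:1 H:3
  CH(OH) → C:1 H:2 O:1
  CH2 → C:1 H:2
  CH2 → C:1 H:2
  CH2 → C:1 H:2
  CH2OH → C:1 H:3 O:1
Element totals:
  C: 6
  H: 14
  O: 2
Molecular formula: C6H14O2.
Molar mass = 118.176 g/mol.
Mass from C: 6 × 12.011 = 72.066 g/mol.
%C = 72.066 / 118.176 × 100 = 60.98%.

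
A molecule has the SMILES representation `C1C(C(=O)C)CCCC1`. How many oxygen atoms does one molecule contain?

1

Atom tally by fragment:
  cyclohexane ring core → C:6 H:12
  (− 1 ring H displaced by substituents)
  + COCH3 → C:2 H:3 O:1
Element totals:
  C: 8
  H: 14
  O: 1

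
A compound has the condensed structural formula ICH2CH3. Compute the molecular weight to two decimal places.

Atom tally by fragment:
  ICH2 → C:1 H:2 I:1
  CH3 → C:1 H:3
Element totals:
  C: 2
  H: 5
  I: 1
Molecular formula: C2H5I.
  M = 2(12.011) + 5(1.008) + 126.904
    = 24.022 + 5.040 + 126.904 = 155.966

155.97 g/mol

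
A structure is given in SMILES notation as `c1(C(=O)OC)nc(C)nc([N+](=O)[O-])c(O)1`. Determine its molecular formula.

Atom tally by fragment:
  pyrimidine ring core → C:4 H:4 N:2
  (− 4 ring H displaced by substituents)
  + COOCH3 → C:2 H:3 O:2
  + CH3 → C:1 H:3
  + NO2 → N:1 O:2
  + OH → O:1 H:1
Element totals:
  C: 7
  H: 7
  N: 3
  O: 5

C7H7N3O5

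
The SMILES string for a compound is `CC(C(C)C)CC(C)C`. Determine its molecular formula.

Atom tally by fragment:
  CH3 → C:1 H:3
  CH(CH(CH3)2) → C:4 H:8
  CH2 → C:1 H:2
  CH(CH3) → C:2 H:4
  CH3 → C:1 H:3
Element totals:
  C: 9
  H: 20

C9H20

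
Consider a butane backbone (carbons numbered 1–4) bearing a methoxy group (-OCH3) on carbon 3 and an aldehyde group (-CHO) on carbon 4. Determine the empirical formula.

Atom tally by fragment:
  CH3 → C:1 H:3
  CH2 → C:1 H:2
  CH(OCH3) → C:2 H:4 O:1
  CH2CHO → C:2 H:3 O:1
Element totals:
  C: 6
  H: 12
  O: 2
Molecular formula: C6H12O2.
gcd of subscripts = 2; dividing each by 2:
  C: 6/2 = 3
  H: 12/2 = 6
  O: 2/2 = 1

C3H6O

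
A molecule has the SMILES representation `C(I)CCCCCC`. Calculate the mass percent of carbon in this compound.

Atom tally by fragment:
  ICH2 → C:1 H:2 I:1
  CH2 → C:1 H:2
  CH2 → C:1 H:2
  CH2 → C:1 H:2
  CH2 → C:1 H:2
  CH2 → C:1 H:2
  CH3 → C:1 H:3
Element totals:
  C: 7
  H: 15
  I: 1
Molecular formula: C7H15I.
Molar mass = 226.101 g/mol.
Mass from C: 7 × 12.011 = 84.077 g/mol.
%C = 84.077 / 226.101 × 100 = 37.19%.

37.19%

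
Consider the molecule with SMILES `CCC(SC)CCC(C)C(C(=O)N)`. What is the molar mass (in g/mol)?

Atom tally by fragment:
  CH3 → C:1 H:3
  CH2 → C:1 H:2
  CH(SCH3) → C:2 H:4 S:1
  CH2 → C:1 H:2
  CH2 → C:1 H:2
  CH(CH3) → C:2 H:4
  CH2CONH2 → C:2 H:4 O:1 N:1
Element totals:
  C: 10
  H: 21
  N: 1
  O: 1
  S: 1
Molecular formula: C10H21NOS.
  M = 10(12.011) + 21(1.008) + 14.007 + 15.999 + 32.06
    = 120.110 + 21.168 + 14.007 + 15.999 + 32.060 = 203.344

203.34 g/mol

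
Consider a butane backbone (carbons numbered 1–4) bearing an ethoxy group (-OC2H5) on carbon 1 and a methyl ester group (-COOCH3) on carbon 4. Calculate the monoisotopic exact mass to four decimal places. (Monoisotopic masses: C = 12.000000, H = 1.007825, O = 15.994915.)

Atom tally by fragment:
  C2H5OCH2 → C:3 H:7 O:1
  CH2 → C:1 H:2
  CH2 → C:1 H:2
  CH2COOCH3 → C:3 H:5 O:2
Element totals:
  C: 8
  H: 16
  O: 3
Molecular formula: C8H16O3.
  M = 8(12.0) + 16(1.007825) + 3(15.994915)
    = 96.000000 + 16.125200 + 47.984745 = 160.109945

160.1099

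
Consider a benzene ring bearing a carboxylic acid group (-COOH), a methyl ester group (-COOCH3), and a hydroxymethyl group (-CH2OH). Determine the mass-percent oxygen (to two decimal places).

38.06%

Atom tally by fragment:
  benzene ring core → C:6 H:6
  (− 3 ring H displaced by substituents)
  + COOH → C:1 H:1 O:2
  + COOCH3 → C:2 H:3 O:2
  + CH2OH → C:1 H:3 O:1
Element totals:
  C: 10
  H: 10
  O: 5
Molecular formula: C10H10O5.
Molar mass = 210.185 g/mol.
Mass from O: 5 × 15.999 = 79.995 g/mol.
%O = 79.995 / 210.185 × 100 = 38.06%.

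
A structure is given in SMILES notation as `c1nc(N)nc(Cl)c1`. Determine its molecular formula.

Atom tally by fragment:
  pyrimidine ring core → C:4 H:4 N:2
  (− 2 ring H displaced by substituents)
  + NH2 → N:1 H:2
  + Cl → Cl:1
Element totals:
  C: 4
  H: 4
  Cl: 1
  N: 3

C4H4ClN3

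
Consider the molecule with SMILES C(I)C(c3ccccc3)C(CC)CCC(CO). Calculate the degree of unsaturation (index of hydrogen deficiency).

Atom tally by fragment:
  ICH2 → C:1 H:2 I:1
  CH(C6H5) → C:7 H:6
  CH(C2H5) → C:3 H:6
  CH2 → C:1 H:2
  CH2 → C:1 H:2
  CH2CH2OH → C:2 H:5 O:1
Element totals:
  C: 15
  H: 23
  I: 1
  O: 1
Molecular formula: C15H23IO.
DoU = (2C + 2 + N − H − X) / 2 = (2·15 + 2 + 0 − 23 − 1) / 2 = 4.

4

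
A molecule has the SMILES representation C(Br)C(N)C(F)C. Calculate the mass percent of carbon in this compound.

28.26%

Atom tally by fragment:
  BrCH2 → C:1 H:2 Br:1
  CH(NH2) → C:1 H:3 N:1
  CH(F) → C:1 H:1 F:1
  CH3 → C:1 H:3
Element totals:
  C: 4
  H: 9
  Br: 1
  F: 1
  N: 1
Molecular formula: C4H9BrFN.
Molar mass = 170.025 g/mol.
Mass from C: 4 × 12.011 = 48.044 g/mol.
%C = 48.044 / 170.025 × 100 = 28.26%.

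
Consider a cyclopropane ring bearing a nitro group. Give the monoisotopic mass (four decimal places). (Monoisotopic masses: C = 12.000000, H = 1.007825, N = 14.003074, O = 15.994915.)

87.0320

Atom tally by fragment:
  cyclopropane ring core → C:3 H:6
  (− 1 ring H displaced by substituents)
  + NO2 → N:1 O:2
Element totals:
  C: 3
  H: 5
  N: 1
  O: 2
Molecular formula: C3H5NO2.
  M = 3(12.0) + 5(1.007825) + 14.003074 + 2(15.994915)
    = 36.000000 + 5.039125 + 14.003074 + 31.989830 = 87.032029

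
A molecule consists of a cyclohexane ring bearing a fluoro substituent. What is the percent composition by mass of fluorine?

Atom tally by fragment:
  cyclohexane ring core → C:6 H:12
  (− 1 ring H displaced by substituents)
  + F → F:1
Element totals:
  C: 6
  H: 11
  F: 1
Molecular formula: C6H11F.
Molar mass = 102.152 g/mol.
Mass from F: 1 × 18.998 = 18.998 g/mol.
%F = 18.998 / 102.152 × 100 = 18.60%.

18.60%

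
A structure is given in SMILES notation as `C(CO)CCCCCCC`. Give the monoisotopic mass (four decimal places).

144.1514

Atom tally by fragment:
  HOCH2CH2 → C:2 H:5 O:1
  CH2 → C:1 H:2
  CH2 → C:1 H:2
  CH2 → C:1 H:2
  CH2 → C:1 H:2
  CH2 → C:1 H:2
  CH2 → C:1 H:2
  CH3 → C:1 H:3
Element totals:
  C: 9
  H: 20
  O: 1
Molecular formula: C9H20O.
  M = 9(12.0) + 20(1.007825) + 15.994915
    = 108.000000 + 20.156500 + 15.994915 = 144.151415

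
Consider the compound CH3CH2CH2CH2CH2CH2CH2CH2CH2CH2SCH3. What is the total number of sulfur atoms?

1

Atom tally by fragment:
  CH3 → C:1 H:3
  CH2 → C:1 H:2
  CH2 → C:1 H:2
  CH2 → C:1 H:2
  CH2 → C:1 H:2
  CH2 → C:1 H:2
  CH2 → C:1 H:2
  CH2 → C:1 H:2
  CH2 → C:1 H:2
  CH2SCH3 → C:2 H:5 S:1
Element totals:
  C: 11
  H: 24
  S: 1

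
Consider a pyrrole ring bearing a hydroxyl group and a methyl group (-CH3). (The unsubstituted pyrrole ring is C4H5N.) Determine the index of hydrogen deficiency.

3

Atom tally by fragment:
  pyrrole ring core → C:4 H:5 N:1
  (− 2 ring H displaced by substituents)
  + OH → O:1 H:1
  + CH3 → C:1 H:3
Element totals:
  C: 5
  H: 7
  N: 1
  O: 1
Molecular formula: C5H7NO.
DoU = (2C + 2 + N − H − X) / 2 = (2·5 + 2 + 1 − 7 − 0) / 2 = 3.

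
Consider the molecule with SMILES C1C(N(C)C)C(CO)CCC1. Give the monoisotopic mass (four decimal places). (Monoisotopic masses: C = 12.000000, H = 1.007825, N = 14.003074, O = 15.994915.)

157.1467

Atom tally by fragment:
  cyclohexane ring core → C:6 H:12
  (− 2 ring H displaced by substituents)
  + N(CH3)2 → N:1 C:2 H:6
  + CH2OH → C:1 H:3 O:1
Element totals:
  C: 9
  H: 19
  N: 1
  O: 1
Molecular formula: C9H19NO.
  M = 9(12.0) + 19(1.007825) + 14.003074 + 15.994915
    = 108.000000 + 19.148675 + 14.003074 + 15.994915 = 157.146664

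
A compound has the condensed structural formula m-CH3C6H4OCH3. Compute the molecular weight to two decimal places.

122.17 g/mol

Element totals:
  C: 8
  H: 10
  O: 1
Molecular formula: C8H10O.
  M = 8(12.011) + 10(1.008) + 15.999
    = 96.088 + 10.080 + 15.999 = 122.167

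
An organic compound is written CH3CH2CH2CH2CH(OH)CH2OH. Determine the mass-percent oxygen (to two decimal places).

27.08%

Atom tally by fragment:
  CH3 → C:1 H:3
  CH2 → C:1 H:2
  CH2 → C:1 H:2
  CH2 → C:1 H:2
  CH(OH) → C:1 H:2 O:1
  CH2OH → C:1 H:3 O:1
Element totals:
  C: 6
  H: 14
  O: 2
Molecular formula: C6H14O2.
Molar mass = 118.176 g/mol.
Mass from O: 2 × 15.999 = 31.998 g/mol.
%O = 31.998 / 118.176 × 100 = 27.08%.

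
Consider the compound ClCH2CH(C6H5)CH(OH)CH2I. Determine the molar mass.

310.56 g/mol

Atom tally by fragment:
  ClCH2 → C:1 H:2 Cl:1
  CH(C6H5) → C:7 H:6
  CH(OH) → C:1 H:2 O:1
  CH2I → C:1 H:2 I:1
Element totals:
  C: 10
  H: 12
  Cl: 1
  I: 1
  O: 1
Molecular formula: C10H12ClIO.
  M = 10(12.011) + 12(1.008) + 35.45 + 126.904 + 15.999
    = 120.110 + 12.096 + 35.450 + 126.904 + 15.999 = 310.559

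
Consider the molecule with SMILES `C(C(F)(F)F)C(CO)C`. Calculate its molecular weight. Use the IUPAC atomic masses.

142.12 g/mol

Atom tally by fragment:
  F3CCH2 → C:2 H:2 F:3
  CH(CH2OH) → C:2 H:4 O:1
  CH3 → C:1 H:3
Element totals:
  C: 5
  H: 9
  F: 3
  O: 1
Molecular formula: C5H9F3O.
  M = 5(12.011) + 9(1.008) + 3(18.998) + 15.999
    = 60.055 + 9.072 + 56.994 + 15.999 = 142.120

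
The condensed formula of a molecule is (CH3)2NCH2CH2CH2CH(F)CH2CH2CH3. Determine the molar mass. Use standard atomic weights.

161.26 g/mol

Element totals:
  C: 9
  H: 20
  F: 1
  N: 1
Molecular formula: C9H20FN.
  M = 9(12.011) + 20(1.008) + 18.998 + 14.007
    = 108.099 + 20.160 + 18.998 + 14.007 = 161.264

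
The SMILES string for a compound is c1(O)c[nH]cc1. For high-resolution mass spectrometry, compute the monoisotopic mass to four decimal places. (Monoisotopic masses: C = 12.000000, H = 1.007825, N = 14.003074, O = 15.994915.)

Atom tally by fragment:
  pyrrole ring core → C:4 H:5 N:1
  (− 1 ring H displaced by substituents)
  + OH → O:1 H:1
Element totals:
  C: 4
  H: 5
  N: 1
  O: 1
Molecular formula: C4H5NO.
  M = 4(12.0) + 5(1.007825) + 14.003074 + 15.994915
    = 48.000000 + 5.039125 + 14.003074 + 15.994915 = 83.037114

83.0371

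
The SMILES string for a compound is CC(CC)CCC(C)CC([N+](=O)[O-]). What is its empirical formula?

C10H21NO2

Atom tally by fragment:
  CH3 → C:1 H:3
  CH(C2H5) → C:3 H:6
  CH2 → C:1 H:2
  CH2 → C:1 H:2
  CH(CH3) → C:2 H:4
  CH2 → C:1 H:2
  CH2NO2 → C:1 H:2 N:1 O:2
Element totals:
  C: 10
  H: 21
  N: 1
  O: 2
Molecular formula: C10H21NO2.
gcd of subscripts (10, 21, 1, 2) = 1, so the empirical formula equals the molecular formula.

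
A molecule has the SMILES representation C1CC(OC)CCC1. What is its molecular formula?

C7H14O

Atom tally by fragment:
  cyclohexane ring core → C:6 H:12
  (− 1 ring H displaced by substituents)
  + OCH3 → C:1 H:3 O:1
Element totals:
  C: 7
  H: 14
  O: 1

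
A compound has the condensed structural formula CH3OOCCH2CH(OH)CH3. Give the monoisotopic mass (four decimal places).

118.0630

Element totals:
  C: 5
  H: 10
  O: 3
Molecular formula: C5H10O3.
  M = 5(12.0) + 10(1.007825) + 3(15.994915)
    = 60.000000 + 10.078250 + 47.984745 = 118.062995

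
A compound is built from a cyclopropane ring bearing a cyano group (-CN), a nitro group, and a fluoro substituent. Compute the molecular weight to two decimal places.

Atom tally by fragment:
  cyclopropane ring core → C:3 H:6
  (− 3 ring H displaced by substituents)
  + CN → C:1 N:1
  + NO2 → N:1 O:2
  + F → F:1
Element totals:
  C: 4
  H: 3
  F: 1
  N: 2
  O: 2
Molecular formula: C4H3FN2O2.
  M = 4(12.011) + 3(1.008) + 18.998 + 2(14.007) + 2(15.999)
    = 48.044 + 3.024 + 18.998 + 28.014 + 31.998 = 130.078

130.08 g/mol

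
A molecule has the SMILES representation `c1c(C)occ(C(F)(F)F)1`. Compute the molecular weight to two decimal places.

Atom tally by fragment:
  furan ring core → C:4 H:4 O:1
  (− 2 ring H displaced by substituents)
  + CH3 → C:1 H:3
  + CF3 → C:1 F:3
Element totals:
  C: 6
  H: 5
  F: 3
  O: 1
Molecular formula: C6H5F3O.
  M = 6(12.011) + 5(1.008) + 3(18.998) + 15.999
    = 72.066 + 5.040 + 56.994 + 15.999 = 150.099

150.10 g/mol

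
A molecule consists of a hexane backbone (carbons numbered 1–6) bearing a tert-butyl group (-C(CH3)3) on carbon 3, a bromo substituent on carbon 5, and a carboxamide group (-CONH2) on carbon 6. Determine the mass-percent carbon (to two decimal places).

Atom tally by fragment:
  CH3 → C:1 H:3
  CH2 → C:1 H:2
  CH(C(CH3)3) → C:5 H:10
  CH2 → C:1 H:2
  CH(Br) → C:1 H:1 Br:1
  CH2CONH2 → C:2 H:4 O:1 N:1
Element totals:
  C: 11
  H: 22
  Br: 1
  N: 1
  O: 1
Molecular formula: C11H22BrNO.
Molar mass = 264.207 g/mol.
Mass from C: 11 × 12.011 = 132.121 g/mol.
%C = 132.121 / 264.207 × 100 = 50.01%.

50.01%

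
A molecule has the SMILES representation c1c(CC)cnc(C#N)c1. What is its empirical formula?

Atom tally by fragment:
  pyridine ring core → C:5 H:5 N:1
  (− 2 ring H displaced by substituents)
  + C2H5 → C:2 H:5
  + CN → C:1 N:1
Element totals:
  C: 8
  H: 8
  N: 2
Molecular formula: C8H8N2.
gcd of subscripts = 2; dividing each by 2:
  C: 8/2 = 4
  H: 8/2 = 4
  N: 2/2 = 1

C4H4N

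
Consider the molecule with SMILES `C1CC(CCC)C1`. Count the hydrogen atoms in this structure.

14

Atom tally by fragment:
  cyclobutane ring core → C:4 H:8
  (− 1 ring H displaced by substituents)
  + CH2CH2CH3 → C:3 H:7
Element totals:
  C: 7
  H: 14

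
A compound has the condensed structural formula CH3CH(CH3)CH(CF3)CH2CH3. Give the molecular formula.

C7H13F3

Atom tally by fragment:
  CH3 → C:1 H:3
  CH(CH3) → C:2 H:4
  CH(CF3) → C:2 H:1 F:3
  CH2 → C:1 H:2
  CH3 → C:1 H:3
Element totals:
  C: 7
  H: 13
  F: 3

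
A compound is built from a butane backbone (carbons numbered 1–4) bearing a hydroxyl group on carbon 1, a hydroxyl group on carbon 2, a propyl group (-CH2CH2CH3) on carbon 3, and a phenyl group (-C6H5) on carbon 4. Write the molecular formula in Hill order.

Atom tally by fragment:
  HOCH2 → C:1 H:3 O:1
  CH(OH) → C:1 H:2 O:1
  CH(CH2CH2CH3) → C:4 H:8
  CH2C6H5 → C:7 H:7
Element totals:
  C: 13
  H: 20
  O: 2

C13H20O2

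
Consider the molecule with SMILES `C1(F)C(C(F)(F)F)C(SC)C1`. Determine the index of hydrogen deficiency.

Atom tally by fragment:
  cyclobutane ring core → C:4 H:8
  (− 3 ring H displaced by substituents)
  + F → F:1
  + CF3 → C:1 F:3
  + SCH3 → C:1 H:3 S:1
Element totals:
  C: 6
  H: 8
  F: 4
  S: 1
Molecular formula: C6H8F4S.
DoU = (2C + 2 + N − H − X) / 2 = (2·6 + 2 + 0 − 8 − 4) / 2 = 1.

1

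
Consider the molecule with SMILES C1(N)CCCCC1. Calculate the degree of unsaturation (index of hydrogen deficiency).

Atom tally by fragment:
  cyclohexane ring core → C:6 H:12
  (− 1 ring H displaced by substituents)
  + NH2 → N:1 H:2
Element totals:
  C: 6
  H: 13
  N: 1
Molecular formula: C6H13N.
DoU = (2C + 2 + N − H − X) / 2 = (2·6 + 2 + 1 − 13 − 0) / 2 = 1.

1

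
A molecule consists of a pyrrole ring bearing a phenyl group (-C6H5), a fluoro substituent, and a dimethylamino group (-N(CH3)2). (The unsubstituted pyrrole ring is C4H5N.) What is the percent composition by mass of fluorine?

Atom tally by fragment:
  pyrrole ring core → C:4 H:5 N:1
  (− 3 ring H displaced by substituents)
  + C6H5 → C:6 H:5
  + F → F:1
  + N(CH3)2 → N:1 C:2 H:6
Element totals:
  C: 12
  H: 13
  F: 1
  N: 2
Molecular formula: C12H13FN2.
Molar mass = 204.248 g/mol.
Mass from F: 1 × 18.998 = 18.998 g/mol.
%F = 18.998 / 204.248 × 100 = 9.30%.

9.30%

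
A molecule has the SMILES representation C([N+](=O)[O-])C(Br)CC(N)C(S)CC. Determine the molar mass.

Atom tally by fragment:
  O2NCH2 → C:1 H:2 N:1 O:2
  CH(Br) → C:1 H:1 Br:1
  CH2 → C:1 H:2
  CH(NH2) → C:1 H:3 N:1
  CH(SH) → C:1 H:2 S:1
  CH2 → C:1 H:2
  CH3 → C:1 H:3
Element totals:
  C: 7
  H: 15
  Br: 1
  N: 2
  O: 2
  S: 1
Molecular formula: C7H15BrN2O2S.
  M = 7(12.011) + 15(1.008) + 79.904 + 2(14.007) + 2(15.999) + 32.06
    = 84.077 + 15.120 + 79.904 + 28.014 + 31.998 + 32.060 = 271.173

271.17 g/mol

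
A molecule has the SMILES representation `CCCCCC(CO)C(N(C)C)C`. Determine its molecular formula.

Atom tally by fragment:
  CH3 → C:1 H:3
  CH2 → C:1 H:2
  CH2 → C:1 H:2
  CH2 → C:1 H:2
  CH2 → C:1 H:2
  CH(CH2OH) → C:2 H:4 O:1
  CH(N(CH3)2) → C:3 H:7 N:1
  CH3 → C:1 H:3
Element totals:
  C: 11
  H: 25
  N: 1
  O: 1

C11H25NO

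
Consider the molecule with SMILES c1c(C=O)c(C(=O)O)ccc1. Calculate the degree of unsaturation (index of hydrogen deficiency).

6

Atom tally by fragment:
  benzene ring core → C:6 H:6
  (− 2 ring H displaced by substituents)
  + CHO → C:1 H:1 O:1
  + COOH → C:1 H:1 O:2
Element totals:
  C: 8
  H: 6
  O: 3
Molecular formula: C8H6O3.
DoU = (2C + 2 + N − H − X) / 2 = (2·8 + 2 + 0 − 6 − 0) / 2 = 6.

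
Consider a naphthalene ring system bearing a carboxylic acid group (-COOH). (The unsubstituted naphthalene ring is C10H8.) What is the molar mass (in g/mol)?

Atom tally by fragment:
  naphthalene ring system core → C:10 H:8
  (− 1 ring H displaced by substituents)
  + COOH → C:1 H:1 O:2
Element totals:
  C: 11
  H: 8
  O: 2
Molecular formula: C11H8O2.
  M = 11(12.011) + 8(1.008) + 2(15.999)
    = 132.121 + 8.064 + 31.998 = 172.183

172.18 g/mol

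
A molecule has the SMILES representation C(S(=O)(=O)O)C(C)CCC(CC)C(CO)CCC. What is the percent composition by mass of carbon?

Atom tally by fragment:
  HO3SCH2 → C:1 H:3 S:1 O:3
  CH(CH3) → C:2 H:4
  CH2 → C:1 H:2
  CH2 → C:1 H:2
  CH(C2H5) → C:3 H:6
  CH(CH2OH) → C:2 H:4 O:1
  CH2 → C:1 H:2
  CH2 → C:1 H:2
  CH3 → C:1 H:3
Element totals:
  C: 13
  H: 28
  O: 4
  S: 1
Molecular formula: C13H28O4S.
Molar mass = 280.423 g/mol.
Mass from C: 13 × 12.011 = 156.143 g/mol.
%C = 156.143 / 280.423 × 100 = 55.68%.

55.68%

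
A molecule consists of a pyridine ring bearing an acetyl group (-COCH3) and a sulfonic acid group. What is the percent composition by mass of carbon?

Atom tally by fragment:
  pyridine ring core → C:5 H:5 N:1
  (− 2 ring H displaced by substituents)
  + COCH3 → C:2 H:3 O:1
  + SO3H → S:1 O:3 H:1
Element totals:
  C: 7
  H: 7
  N: 1
  O: 4
  S: 1
Molecular formula: C7H7NO4S.
Molar mass = 201.196 g/mol.
Mass from C: 7 × 12.011 = 84.077 g/mol.
%C = 84.077 / 201.196 × 100 = 41.79%.

41.79%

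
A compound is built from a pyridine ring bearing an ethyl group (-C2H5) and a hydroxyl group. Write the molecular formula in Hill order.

Atom tally by fragment:
  pyridine ring core → C:5 H:5 N:1
  (− 2 ring H displaced by substituents)
  + C2H5 → C:2 H:5
  + OH → O:1 H:1
Element totals:
  C: 7
  H: 9
  N: 1
  O: 1

C7H9NO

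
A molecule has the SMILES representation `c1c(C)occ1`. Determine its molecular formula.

C5H6O

Atom tally by fragment:
  furan ring core → C:4 H:4 O:1
  (− 1 ring H displaced by substituents)
  + CH3 → C:1 H:3
Element totals:
  C: 5
  H: 6
  O: 1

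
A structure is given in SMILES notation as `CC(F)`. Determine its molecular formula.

C2H5F

Atom tally by fragment:
  CH3 → C:1 H:3
  CH2F → C:1 H:2 F:1
Element totals:
  C: 2
  H: 5
  F: 1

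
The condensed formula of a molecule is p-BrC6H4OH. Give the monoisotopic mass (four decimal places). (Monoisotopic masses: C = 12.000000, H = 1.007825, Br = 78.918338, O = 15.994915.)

Atom tally by fragment:
  benzene ring core → C:6 H:6
  (− 2 ring H displaced by substituents)
  + Br → Br:1
  + OH → O:1 H:1
Element totals:
  C: 6
  H: 5
  Br: 1
  O: 1
Molecular formula: C6H5BrO.
  M = 6(12.0) + 5(1.007825) + 78.918338 + 15.994915
    = 72.000000 + 5.039125 + 78.918338 + 15.994915 = 171.952378

171.9524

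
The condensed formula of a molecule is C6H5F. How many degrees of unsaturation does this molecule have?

4

Element totals:
  C: 6
  H: 5
  F: 1
Molecular formula: C6H5F.
DoU = (2C + 2 + N − H − X) / 2 = (2·6 + 2 + 0 − 5 − 1) / 2 = 4.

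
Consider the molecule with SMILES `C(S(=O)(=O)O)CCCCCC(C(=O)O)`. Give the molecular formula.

Atom tally by fragment:
  HO3SCH2 → C:1 H:3 S:1 O:3
  CH2 → C:1 H:2
  CH2 → C:1 H:2
  CH2 → C:1 H:2
  CH2 → C:1 H:2
  CH2 → C:1 H:2
  CH2COOH → C:2 H:3 O:2
Element totals:
  C: 8
  H: 16
  O: 5
  S: 1

C8H16O5S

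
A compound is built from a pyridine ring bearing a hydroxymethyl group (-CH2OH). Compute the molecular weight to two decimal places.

Atom tally by fragment:
  pyridine ring core → C:5 H:5 N:1
  (− 1 ring H displaced by substituents)
  + CH2OH → C:1 H:3 O:1
Element totals:
  C: 6
  H: 7
  N: 1
  O: 1
Molecular formula: C6H7NO.
  M = 6(12.011) + 7(1.008) + 14.007 + 15.999
    = 72.066 + 7.056 + 14.007 + 15.999 = 109.128

109.13 g/mol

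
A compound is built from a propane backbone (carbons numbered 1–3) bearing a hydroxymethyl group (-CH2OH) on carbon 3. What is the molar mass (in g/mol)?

Atom tally by fragment:
  CH3 → C:1 H:3
  CH2 → C:1 H:2
  CH2CH2OH → C:2 H:5 O:1
Element totals:
  C: 4
  H: 10
  O: 1
Molecular formula: C4H10O.
  M = 4(12.011) + 10(1.008) + 15.999
    = 48.044 + 10.080 + 15.999 = 74.123

74.12 g/mol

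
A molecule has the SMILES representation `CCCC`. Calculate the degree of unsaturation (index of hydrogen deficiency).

0

Atom tally by fragment:
  CH3 → C:1 H:3
  CH2 → C:1 H:2
  CH2 → C:1 H:2
  CH3 → C:1 H:3
Element totals:
  C: 4
  H: 10
Molecular formula: C4H10.
DoU = (2C + 2 + N − H − X) / 2 = (2·4 + 2 + 0 − 10 − 0) / 2 = 0.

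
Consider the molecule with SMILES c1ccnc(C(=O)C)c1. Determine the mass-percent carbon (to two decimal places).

69.41%

Atom tally by fragment:
  pyridine ring core → C:5 H:5 N:1
  (− 1 ring H displaced by substituents)
  + COCH3 → C:2 H:3 O:1
Element totals:
  C: 7
  H: 7
  N: 1
  O: 1
Molecular formula: C7H7NO.
Molar mass = 121.139 g/mol.
Mass from C: 7 × 12.011 = 84.077 g/mol.
%C = 84.077 / 121.139 × 100 = 69.41%.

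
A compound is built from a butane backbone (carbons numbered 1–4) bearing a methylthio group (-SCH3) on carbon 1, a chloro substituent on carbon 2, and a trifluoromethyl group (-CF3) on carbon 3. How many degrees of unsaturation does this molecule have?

0

Atom tally by fragment:
  CH3SCH2 → C:2 H:5 S:1
  CH(Cl) → C:1 H:1 Cl:1
  CH(CF3) → C:2 H:1 F:3
  CH3 → C:1 H:3
Element totals:
  C: 6
  H: 10
  Cl: 1
  F: 3
  S: 1
Molecular formula: C6H10ClF3S.
DoU = (2C + 2 + N − H − X) / 2 = (2·6 + 2 + 0 − 10 − 4) / 2 = 0.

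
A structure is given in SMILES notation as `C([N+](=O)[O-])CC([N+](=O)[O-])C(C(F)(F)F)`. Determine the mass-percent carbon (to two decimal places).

27.79%

Atom tally by fragment:
  O2NCH2 → C:1 H:2 N:1 O:2
  CH2 → C:1 H:2
  CH(NO2) → C:1 H:1 N:1 O:2
  CH2CF3 → C:2 H:2 F:3
Element totals:
  C: 5
  H: 7
  F: 3
  N: 2
  O: 4
Molecular formula: C5H7F3N2O4.
Molar mass = 216.115 g/mol.
Mass from C: 5 × 12.011 = 60.055 g/mol.
%C = 60.055 / 216.115 × 100 = 27.79%.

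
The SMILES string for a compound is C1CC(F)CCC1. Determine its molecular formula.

Atom tally by fragment:
  cyclohexane ring core → C:6 H:12
  (− 1 ring H displaced by substituents)
  + F → F:1
Element totals:
  C: 6
  H: 11
  F: 1

C6H11F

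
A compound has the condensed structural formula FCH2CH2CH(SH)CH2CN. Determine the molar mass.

133.18 g/mol

Element totals:
  C: 5
  H: 8
  F: 1
  N: 1
  S: 1
Molecular formula: C5H8FNS.
  M = 5(12.011) + 8(1.008) + 18.998 + 14.007 + 32.06
    = 60.055 + 8.064 + 18.998 + 14.007 + 32.060 = 133.184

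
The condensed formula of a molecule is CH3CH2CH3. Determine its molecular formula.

C3H8

Atom tally by fragment:
  CH3 → C:1 H:3
  CH2 → C:1 H:2
  CH3 → C:1 H:3
Element totals:
  C: 3
  H: 8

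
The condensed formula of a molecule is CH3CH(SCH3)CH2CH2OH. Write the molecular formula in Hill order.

C5H12OS

Atom tally by fragment:
  CH3 → C:1 H:3
  CH(SCH3) → C:2 H:4 S:1
  CH2CH2OH → C:2 H:5 O:1
Element totals:
  C: 5
  H: 12
  O: 1
  S: 1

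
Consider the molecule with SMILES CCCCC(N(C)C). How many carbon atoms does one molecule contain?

Atom tally by fragment:
  CH3 → C:1 H:3
  CH2 → C:1 H:2
  CH2 → C:1 H:2
  CH2 → C:1 H:2
  CH2N(CH3)2 → C:3 H:8 N:1
Element totals:
  C: 7
  H: 17
  N: 1

7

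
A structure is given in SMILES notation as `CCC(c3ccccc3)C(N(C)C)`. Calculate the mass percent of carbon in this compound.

Atom tally by fragment:
  CH3 → C:1 H:3
  CH2 → C:1 H:2
  CH(C6H5) → C:7 H:6
  CH2N(CH3)2 → C:3 H:8 N:1
Element totals:
  C: 12
  H: 19
  N: 1
Molecular formula: C12H19N.
Molar mass = 177.291 g/mol.
Mass from C: 12 × 12.011 = 144.132 g/mol.
%C = 144.132 / 177.291 × 100 = 81.30%.

81.30%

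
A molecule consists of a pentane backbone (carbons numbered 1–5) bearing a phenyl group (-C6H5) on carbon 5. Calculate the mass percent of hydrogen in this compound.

Atom tally by fragment:
  CH3 → C:1 H:3
  CH2 → C:1 H:2
  CH2 → C:1 H:2
  CH2 → C:1 H:2
  CH2C6H5 → C:7 H:7
Element totals:
  C: 11
  H: 16
Molecular formula: C11H16.
Molar mass = 148.249 g/mol.
Mass from H: 16 × 1.008 = 16.128 g/mol.
%H = 16.128 / 148.249 × 100 = 10.88%.

10.88%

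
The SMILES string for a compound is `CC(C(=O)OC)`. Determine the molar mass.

88.11 g/mol

Atom tally by fragment:
  CH3 → C:1 H:3
  CH2COOCH3 → C:3 H:5 O:2
Element totals:
  C: 4
  H: 8
  O: 2
Molecular formula: C4H8O2.
  M = 4(12.011) + 8(1.008) + 2(15.999)
    = 48.044 + 8.064 + 31.998 = 88.106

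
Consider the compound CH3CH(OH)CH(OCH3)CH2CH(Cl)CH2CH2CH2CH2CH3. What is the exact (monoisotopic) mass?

222.1387

Atom tally by fragment:
  CH3 → C:1 H:3
  CH(OH) → C:1 H:2 O:1
  CH(OCH3) → C:2 H:4 O:1
  CH2 → C:1 H:2
  CH(Cl) → C:1 H:1 Cl:1
  CH2 → C:1 H:2
  CH2 → C:1 H:2
  CH2 → C:1 H:2
  CH2 → C:1 H:2
  CH3 → C:1 H:3
Element totals:
  C: 11
  H: 23
  Cl: 1
  O: 2
Molecular formula: C11H23ClO2.
  M = 11(12.0) + 23(1.007825) + 34.968853 + 2(15.994915)
    = 132.000000 + 23.179975 + 34.968853 + 31.989830 = 222.138658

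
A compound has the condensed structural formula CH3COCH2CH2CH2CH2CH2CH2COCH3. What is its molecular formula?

Element totals:
  C: 10
  H: 18
  O: 2

C10H18O2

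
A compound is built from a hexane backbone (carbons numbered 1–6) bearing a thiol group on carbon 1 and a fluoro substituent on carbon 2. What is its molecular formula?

Atom tally by fragment:
  HSCH2 → C:1 H:3 S:1
  CH(F) → C:1 H:1 F:1
  CH2 → C:1 H:2
  CH2 → C:1 H:2
  CH2 → C:1 H:2
  CH3 → C:1 H:3
Element totals:
  C: 6
  H: 13
  F: 1
  S: 1

C6H13FS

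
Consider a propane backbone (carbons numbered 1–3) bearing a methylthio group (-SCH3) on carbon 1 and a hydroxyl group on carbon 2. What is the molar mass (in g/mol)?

106.18 g/mol

Atom tally by fragment:
  CH3SCH2 → C:2 H:5 S:1
  CH(OH) → C:1 H:2 O:1
  CH3 → C:1 H:3
Element totals:
  C: 4
  H: 10
  O: 1
  S: 1
Molecular formula: C4H10OS.
  M = 4(12.011) + 10(1.008) + 15.999 + 32.06
    = 48.044 + 10.080 + 15.999 + 32.060 = 106.183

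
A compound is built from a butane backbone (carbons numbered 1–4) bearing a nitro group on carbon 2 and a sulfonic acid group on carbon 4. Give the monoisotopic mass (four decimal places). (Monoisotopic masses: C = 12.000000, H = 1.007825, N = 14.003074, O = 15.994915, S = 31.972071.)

Atom tally by fragment:
  CH3 → C:1 H:3
  CH(NO2) → C:1 H:1 N:1 O:2
  CH2 → C:1 H:2
  CH2SO3H → C:1 H:3 S:1 O:3
Element totals:
  C: 4
  H: 9
  N: 1
  O: 5
  S: 1
Molecular formula: C4H9NO5S.
  M = 4(12.0) + 9(1.007825) + 14.003074 + 5(15.994915) + 31.972071
    = 48.000000 + 9.070425 + 14.003074 + 79.974575 + 31.972071 = 183.020145

183.0201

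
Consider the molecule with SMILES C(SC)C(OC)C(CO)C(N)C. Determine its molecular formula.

C8H19NO2S

Atom tally by fragment:
  CH3SCH2 → C:2 H:5 S:1
  CH(OCH3) → C:2 H:4 O:1
  CH(CH2OH) → C:2 H:4 O:1
  CH(NH2) → C:1 H:3 N:1
  CH3 → C:1 H:3
Element totals:
  C: 8
  H: 19
  N: 1
  O: 2
  S: 1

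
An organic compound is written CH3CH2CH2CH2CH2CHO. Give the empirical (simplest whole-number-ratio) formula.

C6H12O

Atom tally by fragment:
  CH3 → C:1 H:3
  CH2 → C:1 H:2
  CH2 → C:1 H:2
  CH2 → C:1 H:2
  CH2CHO → C:2 H:3 O:1
Element totals:
  C: 6
  H: 12
  O: 1
Molecular formula: C6H12O.
gcd of subscripts (6, 12, 1) = 1, so the empirical formula equals the molecular formula.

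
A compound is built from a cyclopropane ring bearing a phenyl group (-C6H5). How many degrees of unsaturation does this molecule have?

Atom tally by fragment:
  cyclopropane ring core → C:3 H:6
  (− 1 ring H displaced by substituents)
  + C6H5 → C:6 H:5
Element totals:
  C: 9
  H: 10
Molecular formula: C9H10.
DoU = (2C + 2 + N − H − X) / 2 = (2·9 + 2 + 0 − 10 − 0) / 2 = 5.

5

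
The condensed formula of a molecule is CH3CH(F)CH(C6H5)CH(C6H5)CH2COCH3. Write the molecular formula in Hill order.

C19H21FO

Atom tally by fragment:
  CH3 → C:1 H:3
  CH(F) → C:1 H:1 F:1
  CH(C6H5) → C:7 H:6
  CH(C6H5) → C:7 H:6
  CH2COCH3 → C:3 H:5 O:1
Element totals:
  C: 19
  H: 21
  F: 1
  O: 1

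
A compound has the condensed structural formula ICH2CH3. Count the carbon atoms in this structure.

Element totals:
  C: 2
  H: 5
  I: 1

2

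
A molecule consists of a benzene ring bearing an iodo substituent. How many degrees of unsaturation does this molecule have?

Atom tally by fragment:
  benzene ring core → C:6 H:6
  (− 1 ring H displaced by substituents)
  + I → I:1
Element totals:
  C: 6
  H: 5
  I: 1
Molecular formula: C6H5I.
DoU = (2C + 2 + N − H − X) / 2 = (2·6 + 2 + 0 − 5 − 1) / 2 = 4.

4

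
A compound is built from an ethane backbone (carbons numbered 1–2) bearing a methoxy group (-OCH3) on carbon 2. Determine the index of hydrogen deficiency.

Atom tally by fragment:
  CH3 → C:1 H:3
  CH2OCH3 → C:2 H:5 O:1
Element totals:
  C: 3
  H: 8
  O: 1
Molecular formula: C3H8O.
DoU = (2C + 2 + N − H − X) / 2 = (2·3 + 2 + 0 − 8 − 0) / 2 = 0.

0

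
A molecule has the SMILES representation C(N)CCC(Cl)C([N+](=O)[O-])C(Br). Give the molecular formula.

C6H12BrClN2O2

Atom tally by fragment:
  H2NCH2 → C:1 H:4 N:1
  CH2 → C:1 H:2
  CH2 → C:1 H:2
  CH(Cl) → C:1 H:1 Cl:1
  CH(NO2) → C:1 H:1 N:1 O:2
  CH2Br → C:1 H:2 Br:1
Element totals:
  C: 6
  H: 12
  Br: 1
  Cl: 1
  N: 2
  O: 2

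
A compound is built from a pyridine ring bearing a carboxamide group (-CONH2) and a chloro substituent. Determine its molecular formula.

Atom tally by fragment:
  pyridine ring core → C:5 H:5 N:1
  (− 2 ring H displaced by substituents)
  + CONH2 → C:1 H:2 O:1 N:1
  + Cl → Cl:1
Element totals:
  C: 6
  H: 5
  Cl: 1
  N: 2
  O: 1

C6H5ClN2O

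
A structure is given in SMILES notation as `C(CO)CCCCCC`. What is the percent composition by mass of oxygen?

Atom tally by fragment:
  HOCH2CH2 → C:2 H:5 O:1
  CH2 → C:1 H:2
  CH2 → C:1 H:2
  CH2 → C:1 H:2
  CH2 → C:1 H:2
  CH2 → C:1 H:2
  CH3 → C:1 H:3
Element totals:
  C: 8
  H: 18
  O: 1
Molecular formula: C8H18O.
Molar mass = 130.231 g/mol.
Mass from O: 1 × 15.999 = 15.999 g/mol.
%O = 15.999 / 130.231 × 100 = 12.29%.

12.29%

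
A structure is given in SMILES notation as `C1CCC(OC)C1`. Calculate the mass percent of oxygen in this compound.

Atom tally by fragment:
  cyclopentane ring core → C:5 H:10
  (− 1 ring H displaced by substituents)
  + OCH3 → C:1 H:3 O:1
Element totals:
  C: 6
  H: 12
  O: 1
Molecular formula: C6H12O.
Molar mass = 100.161 g/mol.
Mass from O: 1 × 15.999 = 15.999 g/mol.
%O = 15.999 / 100.161 × 100 = 15.97%.

15.97%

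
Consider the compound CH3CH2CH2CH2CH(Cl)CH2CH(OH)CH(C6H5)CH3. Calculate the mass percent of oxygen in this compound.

6.28%

Atom tally by fragment:
  CH3 → C:1 H:3
  CH2 → C:1 H:2
  CH2 → C:1 H:2
  CH2 → C:1 H:2
  CH(Cl) → C:1 H:1 Cl:1
  CH2 → C:1 H:2
  CH(OH) → C:1 H:2 O:1
  CH(C6H5) → C:7 H:6
  CH3 → C:1 H:3
Element totals:
  C: 15
  H: 23
  Cl: 1
  O: 1
Molecular formula: C15H23ClO.
Molar mass = 254.798 g/mol.
Mass from O: 1 × 15.999 = 15.999 g/mol.
%O = 15.999 / 254.798 × 100 = 6.28%.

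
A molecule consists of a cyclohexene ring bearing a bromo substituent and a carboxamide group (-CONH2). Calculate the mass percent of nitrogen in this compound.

6.86%

Atom tally by fragment:
  cyclohexene ring core → C:6 H:10
  (− 2 ring H displaced by substituents)
  + Br → Br:1
  + CONH2 → C:1 H:2 O:1 N:1
Element totals:
  C: 7
  H: 10
  Br: 1
  N: 1
  O: 1
Molecular formula: C7H10BrNO.
Molar mass = 204.067 g/mol.
Mass from N: 1 × 14.007 = 14.007 g/mol.
%N = 14.007 / 204.067 × 100 = 6.86%.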